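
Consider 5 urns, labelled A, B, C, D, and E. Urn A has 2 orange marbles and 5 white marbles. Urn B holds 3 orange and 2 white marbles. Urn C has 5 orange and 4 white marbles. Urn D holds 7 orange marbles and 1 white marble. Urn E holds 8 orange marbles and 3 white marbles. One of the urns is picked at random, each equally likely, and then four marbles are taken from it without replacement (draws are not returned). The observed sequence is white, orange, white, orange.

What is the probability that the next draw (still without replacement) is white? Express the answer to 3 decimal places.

Compute the likelihood of the observed sequence for each case: P(data | urn A) = (5/7)(2/6)(4/5)(1/4) = 0.047619; P(data | urn B) = (2/5)(3/4)(1/3)(2/2) = 0.1; P(data | urn C) = (4/9)(5/8)(3/7)(4/6) = 0.079365; P(data | urn D) = (1/8)(7/7)(0/6) = 0; P(data | urn E) = (3/11)(8/10)(2/9)(7/8) = 0.042424.
Weighting by the prior gives 1/5 · 0.047619 = 0.0095238, 1/5 · 0.1 = 0.02, 1/5 · 0.079365 = 0.015873, 1/5 · 0 = 0, 1/5 · 0.042424 = 0.0084848; summing to 0.053882.
Dividing through by the total gives posterior P(urn A | data) = 0.17675, P(urn B | data) = 0.37118, P(urn C | data) = 0.29459, P(urn D | data) = 0, P(urn E | data) = 0.15747.
Averaging over the posterior, P(white next | data) = (1)(0.17675) + (0)(0.37118) + (2/5)(0.29459) + (1/7)(0.15747) = 0.31709.

0.317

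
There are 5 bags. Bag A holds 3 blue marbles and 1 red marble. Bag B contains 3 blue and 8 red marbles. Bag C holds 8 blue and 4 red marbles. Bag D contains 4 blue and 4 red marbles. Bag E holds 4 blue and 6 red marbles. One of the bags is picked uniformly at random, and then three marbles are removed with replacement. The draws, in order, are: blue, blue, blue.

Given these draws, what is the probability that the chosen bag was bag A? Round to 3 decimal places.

Under each hypothesis, the probability of the observed sequence is: P(data | bag A) = (3/4)(3/4)(3/4) = 0.42188; P(data | bag B) = (3/11)(3/11)(3/11) = 0.020285; P(data | bag C) = (8/12)(8/12)(8/12) = 0.2963; P(data | bag D) = (4/8)(4/8)(4/8) = 0.125; P(data | bag E) = (4/10)(4/10)(4/10) = 0.064.
The prior-weighted likelihoods are 1/5 · 0.42188 = 0.084375, 1/5 · 0.020285 = 0.0040571, 1/5 · 0.2963 = 0.059259, 1/5 · 0.125 = 0.025, 1/5 · 0.064 = 0.0128; summing to 0.18549.
Therefore the posterior P(bag A | data) = (0.084375) / (0.18549) = 0.45487.

0.455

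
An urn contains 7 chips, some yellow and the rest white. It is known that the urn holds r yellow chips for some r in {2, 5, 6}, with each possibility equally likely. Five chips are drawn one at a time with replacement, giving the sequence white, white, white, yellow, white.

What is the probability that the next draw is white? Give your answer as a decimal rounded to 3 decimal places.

0.686

The likelihood of the observed sequence under each hypothesis: P(data | r = 2) = (5/7)(5/7)(5/7)(2/7)(5/7) = 0.074374; P(data | r = 5) = (2/7)(2/7)(2/7)(5/7)(2/7) = 0.0047599; P(data | r = 6) = (1/7)(1/7)(1/7)(6/7)(1/7) = 0.00035699.
Weighting by the prior gives 1/3 · 0.074374 = 0.024791, 1/3 · 0.0047599 = 0.0015866, 1/3 · 0.00035699 = 0.000119; summing to 0.026497.
Normalising, the posterior is P(r = 2 | data) = 0.93563, P(r = 5 | data) = 0.05988, P(r = 6 | data) = 0.004491.
So P(white next | data) = Σ P(white next | H) P(H | data) = (5/7)(0.93563) + (2/7)(0.05988) + (1/7)(0.004491) = 0.68606.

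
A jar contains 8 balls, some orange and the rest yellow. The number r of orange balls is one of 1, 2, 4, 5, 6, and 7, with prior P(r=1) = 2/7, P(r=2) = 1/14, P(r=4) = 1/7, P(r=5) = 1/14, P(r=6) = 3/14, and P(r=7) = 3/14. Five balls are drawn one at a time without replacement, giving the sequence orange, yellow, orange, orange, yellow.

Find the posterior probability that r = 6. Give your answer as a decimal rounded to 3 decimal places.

0.435

The likelihood of the observed sequence under each hypothesis: P(data | r = 1) = (1/8)(7/7)(0/6) = 0; P(data | r = 2) = (2/8)(6/7)(1/6)(0/5) = 0; P(data | r = 4) = (4/8)(4/7)(3/6)(2/5)(3/4) = 0.042857; P(data | r = 5) = (5/8)(3/7)(4/6)(3/5)(2/4) = 0.053571; P(data | r = 6) = (6/8)(2/7)(5/6)(4/5)(1/4) = 0.035714; P(data | r = 7) = (7/8)(1/7)(6/6)(5/5)(0/4) = 0.
Weighting by the prior gives 2/7 · 0 = 0, 1/14 · 0 = 0, 1/7 · 0.042857 = 0.0061224, 1/14 · 0.053571 = 0.0038265, 3/14 · 0.035714 = 0.0076531, 3/14 · 0 = 0; these sum to 0.017602.
By Bayes' rule, P(r = 6 | data) = (0.0076531) / (0.017602) = 0.43478.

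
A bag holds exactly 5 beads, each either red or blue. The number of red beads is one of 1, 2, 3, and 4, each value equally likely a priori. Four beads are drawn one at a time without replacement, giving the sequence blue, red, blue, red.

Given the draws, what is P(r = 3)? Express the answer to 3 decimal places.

Compute the likelihood of the observed sequence for each case: P(data | r = 1) = (4/5)(1/4)(3/3)(0/2) = 0; P(data | r = 2) = (3/5)(2/4)(2/3)(1/2) = 1/10; P(data | r = 3) = (2/5)(3/4)(1/3)(2/2) = 1/10; P(data | r = 4) = (1/5)(4/4)(0/3) = 0.
Weighting by the prior gives 1/4 · 0 = 0, 1/4 · 1/10 = 1/40, 1/4 · 1/10 = 1/40, 1/4 · 0 = 0; these sum to 1/20.
Hence P(r = 3 | data) = (1/40) / (1/20) = 1/2.

0.500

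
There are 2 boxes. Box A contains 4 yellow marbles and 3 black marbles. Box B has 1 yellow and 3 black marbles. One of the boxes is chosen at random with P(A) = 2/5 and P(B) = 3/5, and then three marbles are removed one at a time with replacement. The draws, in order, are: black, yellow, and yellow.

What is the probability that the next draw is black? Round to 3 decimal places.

Compute the likelihood of the observed sequence for each case: P(data | box A) = (3/7)(4/7)(4/7) = 0.13994; P(data | box B) = (3/4)(1/4)(1/4) = 0.046875.
The prior-weighted likelihoods are 2/5 · 0.13994 = 0.055977, 3/5 · 0.046875 = 0.028125; with total 0.084102.
Dividing through by the total gives posterior P(box A | data) = 0.66558, P(box B | data) = 0.33442.
Averaging over the posterior, P(black next | data) = (3/7)(0.66558) + (3/4)(0.33442) = 0.53606.

0.536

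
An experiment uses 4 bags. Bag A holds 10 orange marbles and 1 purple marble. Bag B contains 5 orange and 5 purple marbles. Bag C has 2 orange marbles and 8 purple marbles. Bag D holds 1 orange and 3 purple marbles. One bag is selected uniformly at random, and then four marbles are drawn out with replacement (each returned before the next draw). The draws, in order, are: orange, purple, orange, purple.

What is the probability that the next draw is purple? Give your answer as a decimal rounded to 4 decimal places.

For each hypothesis, P(data | H) works out to: P(data | bag A) = (10/11)(1/11)(10/11)(1/11) = 0.0068301; P(data | bag B) = (5/10)(5/10)(5/10)(5/10) = 0.0625; P(data | bag C) = (2/10)(8/10)(2/10)(8/10) = 0.0256; P(data | bag D) = (1/4)(3/4)(1/4)(3/4) = 0.035156.
The prior-weighted likelihoods are 1/4 · 0.0068301 = 0.0017075, 1/4 · 0.0625 = 0.015625, 1/4 · 0.0256 = 0.0064, 1/4 · 0.035156 = 0.0087891; these sum to 0.032522.
The posterior is then P(bag A | data) = 0.052505, P(bag B | data) = 0.48045, P(bag C | data) = 0.19679, P(bag D | data) = 0.27025.
The predictive probability is P(purple next | data) = (1/11)(0.052505) + (1/2)(0.48045) + (4/5)(0.19679) + (3/4)(0.27025) = 0.60512.

0.6051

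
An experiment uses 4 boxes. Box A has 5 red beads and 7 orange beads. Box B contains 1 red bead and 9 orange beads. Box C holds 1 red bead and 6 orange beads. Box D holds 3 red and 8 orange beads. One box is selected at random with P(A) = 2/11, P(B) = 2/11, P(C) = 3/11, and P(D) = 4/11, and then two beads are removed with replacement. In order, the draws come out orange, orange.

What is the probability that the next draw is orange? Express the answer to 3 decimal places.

Under each hypothesis, the probability of the observed sequence is: P(data | box A) = (7/12)(7/12) = 0.34028; P(data | box B) = (9/10)(9/10) = 0.81; P(data | box C) = (6/7)(6/7) = 0.73469; P(data | box D) = (8/11)(8/11) = 0.52893.
Multiplying each by its prior: 2/11 · 0.34028 = 0.061869, 2/11 · 0.81 = 0.14727, 3/11 · 0.73469 = 0.20037, 4/11 · 0.52893 = 0.19234; with total 0.60185.
Dividing through by the total gives posterior P(box A | data) = 0.1028, P(box B | data) = 0.2447, P(box C | data) = 0.33293, P(box D | data) = 0.31958.
Averaging over the posterior, P(orange next | data) = (7/12)(0.1028) + (9/10)(0.2447) + (6/7)(0.33293) + (8/11)(0.31958) = 0.79798.

0.798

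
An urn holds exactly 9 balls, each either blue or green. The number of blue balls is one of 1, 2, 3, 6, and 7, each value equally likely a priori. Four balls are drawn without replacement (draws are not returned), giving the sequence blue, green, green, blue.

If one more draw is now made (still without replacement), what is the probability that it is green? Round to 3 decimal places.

For each hypothesis, P(data | H) works out to: P(data | r = 1) = (1/9)(8/8)(7/7)(0/6) = 0; P(data | r = 2) = (2/9)(7/8)(6/7)(1/6) = 1/36; P(data | r = 3) = (3/9)(6/8)(5/7)(2/6) = 5/84; P(data | r = 6) = (6/9)(3/8)(2/7)(5/6) = 5/84; P(data | r = 7) = (7/9)(2/8)(1/7)(6/6) = 1/36.
Weighting by the prior gives 1/5 · 0 = 0, 1/5 · 1/36 = 1/180, 1/5 · 5/84 = 1/84, 1/5 · 5/84 = 1/84, 1/5 · 1/36 = 1/180; these sum to 11/315.
Dividing through by the total gives posterior P(r = 1 | data) = 0, P(r = 2 | data) = 7/44, P(r = 3 | data) = 15/44, P(r = 6 | data) = 15/44, P(r = 7 | data) = 7/44.
Averaging over the posterior, P(green next | data) = (1)(7/44) + (4/5)(15/44) + (1/5)(15/44) + (0)(7/44) = 1/2.

0.500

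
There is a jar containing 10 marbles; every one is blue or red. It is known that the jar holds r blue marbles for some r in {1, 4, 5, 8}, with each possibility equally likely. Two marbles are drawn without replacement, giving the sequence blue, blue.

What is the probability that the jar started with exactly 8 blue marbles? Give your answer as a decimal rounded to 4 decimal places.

For each hypothesis, P(data | H) works out to: P(data | r = 1) = (1/10)(0/9) = 0; P(data | r = 4) = (4/10)(3/9) = 2/15; P(data | r = 5) = (5/10)(4/9) = 2/9; P(data | r = 8) = (8/10)(7/9) = 28/45.
The prior-weighted likelihoods are 1/4 · 0 = 0, 1/4 · 2/15 = 1/30, 1/4 · 2/9 = 1/18, 1/4 · 28/45 = 7/45; these sum to 11/45.
Therefore the posterior P(r = 8 | data) = (7/45) / (11/45) = 7/11.

0.6364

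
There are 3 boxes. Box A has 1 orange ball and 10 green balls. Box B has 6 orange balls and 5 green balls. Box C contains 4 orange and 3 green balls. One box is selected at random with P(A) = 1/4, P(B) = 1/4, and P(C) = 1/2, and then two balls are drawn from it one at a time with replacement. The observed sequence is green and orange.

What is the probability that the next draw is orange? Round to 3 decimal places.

Compute the likelihood of the observed sequence for each case: P(data | box A) = (10/11)(1/11) = 0.082645; P(data | box B) = (5/11)(6/11) = 0.24793; P(data | box C) = (3/7)(4/7) = 0.2449.
The prior-weighted likelihoods are 1/4 · 0.082645 = 0.020661, 1/4 · 0.24793 = 0.061983, 1/2 · 0.2449 = 0.12245; summing to 0.20509.
Normalising, the posterior is P(box A | data) = 0.10074, P(box B | data) = 0.30222, P(box C | data) = 0.59704.
Averaging over the posterior, P(orange next | data) = (1/11)(0.10074) + (6/11)(0.30222) + (4/7)(0.59704) = 0.51517.

0.515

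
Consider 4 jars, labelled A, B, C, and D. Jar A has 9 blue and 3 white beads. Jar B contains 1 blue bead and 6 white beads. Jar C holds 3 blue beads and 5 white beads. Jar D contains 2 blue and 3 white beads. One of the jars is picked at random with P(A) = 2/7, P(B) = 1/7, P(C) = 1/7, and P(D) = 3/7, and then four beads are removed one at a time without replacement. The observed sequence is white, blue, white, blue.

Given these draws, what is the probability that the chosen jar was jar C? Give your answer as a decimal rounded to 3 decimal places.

For each hypothesis, P(data | H) works out to: P(data | jar A) = (3/12)(9/11)(2/10)(8/9) = 0.036364; P(data | jar B) = (6/7)(1/6)(5/5)(0/4) = 0; P(data | jar C) = (5/8)(3/7)(4/6)(2/5) = 0.071429; P(data | jar D) = (3/5)(2/4)(2/3)(1/2) = 0.1.
Multiplying each by its prior: 2/7 · 0.036364 = 0.01039, 1/7 · 0 = 0, 1/7 · 0.071429 = 0.010204, 3/7 · 0.1 = 0.042857; summing to 0.063451.
So P(jar C | data) = (0.010204) / (0.063451) = 0.16082.

0.161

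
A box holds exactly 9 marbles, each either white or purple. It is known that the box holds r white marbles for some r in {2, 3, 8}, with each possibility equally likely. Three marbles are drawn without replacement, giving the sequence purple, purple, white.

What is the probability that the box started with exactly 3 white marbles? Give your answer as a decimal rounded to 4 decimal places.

Compute the likelihood of the observed sequence for each case: P(data | r = 2) = (7/9)(6/8)(2/7) = 1/6; P(data | r = 3) = (6/9)(5/8)(3/7) = 5/28; P(data | r = 8) = (1/9)(0/8) = 0.
Multiplying each by its prior: 1/3 · 1/6 = 1/18, 1/3 · 5/28 = 5/84, 1/3 · 0 = 0; summing to 29/252.
Therefore the posterior P(r = 3 | data) = (5/84) / (29/252) = 15/29.

0.5172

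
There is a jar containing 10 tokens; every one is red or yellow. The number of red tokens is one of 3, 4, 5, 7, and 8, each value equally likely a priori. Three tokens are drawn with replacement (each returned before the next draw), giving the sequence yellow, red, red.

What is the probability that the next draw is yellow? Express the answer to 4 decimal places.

Compute the likelihood of the observed sequence for each case: P(data | r = 3) = (7/10)(3/10)(3/10) = 0.063; P(data | r = 4) = (6/10)(4/10)(4/10) = 0.096; P(data | r = 5) = (5/10)(5/10)(5/10) = 0.125; P(data | r = 7) = (3/10)(7/10)(7/10) = 0.147; P(data | r = 8) = (2/10)(8/10)(8/10) = 0.128.
Weighting by the prior gives 1/5 · 0.063 = 0.0126, 1/5 · 0.096 = 0.0192, 1/5 · 0.125 = 0.025, 1/5 · 0.147 = 0.0294, 1/5 · 0.128 = 0.0256; summing to 0.1118.
The posterior is then P(r = 3 | data) = 0.1127, P(r = 4 | data) = 0.17174, P(r = 5 | data) = 0.22361, P(r = 7 | data) = 0.26297, P(r = 8 | data) = 0.22898.
So P(yellow next | data) = Σ P(yellow next | H) P(H | data) = (7/10)(0.1127) + (3/5)(0.17174) + (1/2)(0.22361) + (3/10)(0.26297) + (1/5)(0.22898) = 0.41843.

0.4184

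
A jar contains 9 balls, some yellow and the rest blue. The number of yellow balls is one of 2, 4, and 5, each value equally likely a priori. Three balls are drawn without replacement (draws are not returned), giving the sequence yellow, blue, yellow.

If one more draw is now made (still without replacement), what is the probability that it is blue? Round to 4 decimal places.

Under each hypothesis, the probability of the observed sequence is: P(data | r = 2) = (2/9)(7/8)(1/7) = 1/36; P(data | r = 4) = (4/9)(5/8)(3/7) = 5/42; P(data | r = 5) = (5/9)(4/8)(4/7) = 10/63.
Weighting by the prior gives 1/3 · 1/36 = 1/108, 1/3 · 5/42 = 5/126, 1/3 · 10/63 = 10/189; these sum to 11/108.
Dividing through by the total gives posterior P(r = 2 | data) = 1/11, P(r = 4 | data) = 30/77, P(r = 5 | data) = 40/77.
So P(blue next | data) = Σ P(blue next | H) P(H | data) = (1)(1/11) + (2/3)(30/77) + (1/2)(40/77) = 47/77.

0.6104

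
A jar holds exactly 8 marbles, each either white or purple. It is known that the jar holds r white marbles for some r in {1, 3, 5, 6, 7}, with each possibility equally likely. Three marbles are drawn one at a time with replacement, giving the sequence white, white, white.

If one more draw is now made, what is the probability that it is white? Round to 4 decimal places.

0.7732

The likelihood of the observed sequence under each hypothesis: P(data | r = 1) = (1/8)(1/8)(1/8) = 0.0019531; P(data | r = 3) = (3/8)(3/8)(3/8) = 0.052734; P(data | r = 5) = (5/8)(5/8)(5/8) = 0.24414; P(data | r = 6) = (6/8)(6/8)(6/8) = 0.42188; P(data | r = 7) = (7/8)(7/8)(7/8) = 0.66992.
Multiplying each by its prior: 1/5 · 0.0019531 = 0.00039063, 1/5 · 0.052734 = 0.010547, 1/5 · 0.24414 = 0.048828, 1/5 · 0.42188 = 0.084375, 1/5 · 0.66992 = 0.13398; summing to 0.27813.
Normalising, the posterior is P(r = 1 | data) = 0.0014045, P(r = 3 | data) = 0.037921, P(r = 5 | data) = 0.17556, P(r = 6 | data) = 0.30337, P(r = 7 | data) = 0.48174.
The predictive probability is P(white next | data) = (1/8)(0.0014045) + (3/8)(0.037921) + (5/8)(0.17556) + (3/4)(0.30337) + (7/8)(0.48174) = 0.77317.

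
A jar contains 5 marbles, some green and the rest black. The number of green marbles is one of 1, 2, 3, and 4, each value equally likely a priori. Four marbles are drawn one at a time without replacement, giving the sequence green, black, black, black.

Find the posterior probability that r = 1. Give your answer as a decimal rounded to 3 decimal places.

0.667

Under each hypothesis, the probability of the observed sequence is: P(data | r = 1) = (1/5)(4/4)(3/3)(2/2) = 1/5; P(data | r = 2) = (2/5)(3/4)(2/3)(1/2) = 1/10; P(data | r = 3) = (3/5)(2/4)(1/3)(0/2) = 0; P(data | r = 4) = (4/5)(1/4)(0/3) = 0.
Multiplying each by its prior: 1/4 · 1/5 = 1/20, 1/4 · 1/10 = 1/40, 1/4 · 0 = 0, 1/4 · 0 = 0; these sum to 3/40.
Therefore the posterior P(r = 1 | data) = (1/20) / (3/40) = 2/3.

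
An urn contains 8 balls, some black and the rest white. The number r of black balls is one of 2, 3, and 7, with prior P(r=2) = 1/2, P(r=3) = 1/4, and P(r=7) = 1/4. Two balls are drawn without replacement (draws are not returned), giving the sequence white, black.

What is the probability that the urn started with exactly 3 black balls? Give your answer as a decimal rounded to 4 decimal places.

The likelihood of the observed sequence under each hypothesis: P(data | r = 2) = (6/8)(2/7) = 3/14; P(data | r = 3) = (5/8)(3/7) = 15/56; P(data | r = 7) = (1/8)(7/7) = 1/8.
The prior-weighted likelihoods are 1/2 · 3/14 = 3/28, 1/4 · 15/56 = 15/224, 1/4 · 1/8 = 1/32; summing to 23/112.
So P(r = 3 | data) = (15/224) / (23/112) = 15/46.

0.3261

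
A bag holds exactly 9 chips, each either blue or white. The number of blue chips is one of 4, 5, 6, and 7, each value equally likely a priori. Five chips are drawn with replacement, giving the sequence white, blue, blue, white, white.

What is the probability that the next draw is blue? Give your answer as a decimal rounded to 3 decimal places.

0.550

Compute the likelihood of the observed sequence for each case: P(data | r = 4) = (5/9)(4/9)(4/9)(5/9)(5/9) = 0.03387; P(data | r = 5) = (4/9)(5/9)(5/9)(4/9)(4/9) = 0.027096; P(data | r = 6) = (3/9)(6/9)(6/9)(3/9)(3/9) = 0.016461; P(data | r = 7) = (2/9)(7/9)(7/9)(2/9)(2/9) = 0.0066386.
Multiplying each by its prior: 1/4 · 0.03387 = 0.0084675, 1/4 · 0.027096 = 0.006774, 1/4 · 0.016461 = 0.0041152, 1/4 · 0.0066386 = 0.0016596; these sum to 0.021016.
Dividing through by the total gives posterior P(r = 4 | data) = 0.4029, P(r = 5 | data) = 0.32232, P(r = 6 | data) = 0.19581, P(r = 7 | data) = 0.078969.
Averaging over the posterior, P(blue next | data) = (4/9)(0.4029) + (5/9)(0.32232) + (2/3)(0.19581) + (7/9)(0.078969) = 0.55009.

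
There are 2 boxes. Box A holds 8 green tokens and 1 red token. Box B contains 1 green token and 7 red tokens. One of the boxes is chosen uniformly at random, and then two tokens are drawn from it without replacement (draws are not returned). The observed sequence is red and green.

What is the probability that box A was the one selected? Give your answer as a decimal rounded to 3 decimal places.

0.471

Compute the likelihood of the observed sequence for each case: P(data | box A) = (1/9)(8/8) = 1/9; P(data | box B) = (7/8)(1/7) = 1/8.
The prior-weighted likelihoods are 1/2 · 1/9 = 1/18, 1/2 · 1/8 = 1/16; these sum to 17/144.
Therefore the posterior P(box A | data) = (1/18) / (17/144) = 8/17.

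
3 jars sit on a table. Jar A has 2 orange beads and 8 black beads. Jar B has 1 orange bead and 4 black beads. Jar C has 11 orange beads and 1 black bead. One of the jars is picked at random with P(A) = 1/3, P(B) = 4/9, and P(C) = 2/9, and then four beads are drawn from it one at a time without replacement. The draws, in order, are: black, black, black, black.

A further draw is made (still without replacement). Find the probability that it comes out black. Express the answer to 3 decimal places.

0.370

Compute the likelihood of the observed sequence for each case: P(data | jar A) = (8/10)(7/9)(6/8)(5/7) = 1/3; P(data | jar B) = (4/5)(3/4)(2/3)(1/2) = 1/5; P(data | jar C) = (1/12)(0/11) = 0.
The prior-weighted likelihoods are 1/3 · 1/3 = 1/9, 4/9 · 1/5 = 4/45, 2/9 · 0 = 0; these sum to 1/5.
The posterior is then P(jar A | data) = 5/9, P(jar B | data) = 4/9, P(jar C | data) = 0.
Averaging over the posterior, P(black next | data) = (2/3)(5/9) + (0)(4/9) = 10/27.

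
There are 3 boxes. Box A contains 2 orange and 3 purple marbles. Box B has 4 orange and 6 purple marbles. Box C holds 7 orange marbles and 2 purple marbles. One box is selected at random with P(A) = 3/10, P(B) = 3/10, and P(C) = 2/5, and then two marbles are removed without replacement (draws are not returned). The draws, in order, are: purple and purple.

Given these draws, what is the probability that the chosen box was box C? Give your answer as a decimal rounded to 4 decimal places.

0.0552

The likelihood of the observed sequence under each hypothesis: P(data | box A) = (3/5)(2/4) = 3/10; P(data | box B) = (6/10)(5/9) = 1/3; P(data | box C) = (2/9)(1/8) = 1/36.
The prior-weighted likelihoods are 3/10 · 3/10 = 9/100, 3/10 · 1/3 = 1/10, 2/5 · 1/36 = 1/90; these sum to 181/900.
Therefore the posterior P(box C | data) = (1/90) / (181/900) = 10/181.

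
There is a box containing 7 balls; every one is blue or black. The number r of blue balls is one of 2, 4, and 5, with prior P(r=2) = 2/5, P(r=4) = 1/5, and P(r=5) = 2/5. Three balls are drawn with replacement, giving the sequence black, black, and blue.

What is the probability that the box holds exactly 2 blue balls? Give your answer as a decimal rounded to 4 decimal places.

The likelihood of the observed sequence under each hypothesis: P(data | r = 2) = (5/7)(5/7)(2/7) = 0.14577; P(data | r = 4) = (3/7)(3/7)(4/7) = 0.10496; P(data | r = 5) = (2/7)(2/7)(5/7) = 0.058309.
Multiplying each by its prior: 2/5 · 0.14577 = 0.058309, 1/5 · 0.10496 = 0.020991, 2/5 · 0.058309 = 0.023324; summing to 0.10262.
Therefore the posterior P(r = 2 | data) = (0.058309) / (0.10262) = 0.56818.

0.5682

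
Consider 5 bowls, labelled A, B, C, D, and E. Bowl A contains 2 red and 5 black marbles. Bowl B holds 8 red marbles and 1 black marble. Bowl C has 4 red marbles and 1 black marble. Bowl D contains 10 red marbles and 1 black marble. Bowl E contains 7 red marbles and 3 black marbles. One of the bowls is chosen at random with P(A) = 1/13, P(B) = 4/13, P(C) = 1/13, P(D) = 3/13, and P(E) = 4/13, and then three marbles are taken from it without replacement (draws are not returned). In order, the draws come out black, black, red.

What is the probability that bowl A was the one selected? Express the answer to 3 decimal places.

0.449

For each hypothesis, P(data | H) works out to: P(data | bowl A) = (5/7)(4/6)(2/5) = 0.19048; P(data | bowl B) = (1/9)(0/8) = 0; P(data | bowl C) = (1/5)(0/4) = 0; P(data | bowl D) = (1/11)(0/10) = 0; P(data | bowl E) = (3/10)(2/9)(7/8) = 0.058333.
Weighting by the prior gives 1/13 · 0.19048 = 0.014652, 4/13 · 0 = 0, 1/13 · 0 = 0, 3/13 · 0 = 0, 4/13 · 0.058333 = 0.017949; summing to 0.032601.
Hence P(bowl A | data) = (0.014652) / (0.032601) = 0.44944.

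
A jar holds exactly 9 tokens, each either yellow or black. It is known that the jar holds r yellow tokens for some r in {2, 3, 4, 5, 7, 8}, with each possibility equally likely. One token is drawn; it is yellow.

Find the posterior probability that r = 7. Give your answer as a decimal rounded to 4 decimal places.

The likelihood of this draw under each hypothesis: P(data | r = 2) = (2/9) = 2/9; P(data | r = 3) = (3/9) = 1/3; P(data | r = 4) = (4/9) = 4/9; P(data | r = 5) = (5/9) = 5/9; P(data | r = 7) = (7/9) = 7/9; P(data | r = 8) = (8/9) = 8/9.
Weighting by the prior gives 1/6 · 2/9 = 1/27, 1/6 · 1/3 = 1/18, 1/6 · 4/9 = 2/27, 1/6 · 5/9 = 5/54, 1/6 · 7/9 = 7/54, 1/6 · 8/9 = 4/27; these sum to 29/54.
Therefore the posterior P(r = 7 | data) = (7/54) / (29/54) = 7/29.

0.2414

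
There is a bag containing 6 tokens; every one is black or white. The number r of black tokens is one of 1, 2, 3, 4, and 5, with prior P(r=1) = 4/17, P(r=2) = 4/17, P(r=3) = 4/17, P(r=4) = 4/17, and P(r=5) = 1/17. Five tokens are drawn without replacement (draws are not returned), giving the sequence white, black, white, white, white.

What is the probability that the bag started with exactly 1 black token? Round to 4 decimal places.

0.7143

For each hypothesis, P(data | H) works out to: P(data | r = 1) = (5/6)(1/5)(4/4)(3/3)(2/2) = 1/6; P(data | r = 2) = (4/6)(2/5)(3/4)(2/3)(1/2) = 1/15; P(data | r = 3) = (3/6)(3/5)(2/4)(1/3)(0/2) = 0; P(data | r = 4) = (2/6)(4/5)(1/4)(0/3) = 0; P(data | r = 5) = (1/6)(5/5)(0/4) = 0.
Weighting by the prior gives 4/17 · 1/6 = 2/51, 4/17 · 1/15 = 4/255, 4/17 · 0 = 0, 4/17 · 0 = 0, 1/17 · 0 = 0; summing to 14/255.
Hence P(r = 1 | data) = (2/51) / (14/255) = 5/7.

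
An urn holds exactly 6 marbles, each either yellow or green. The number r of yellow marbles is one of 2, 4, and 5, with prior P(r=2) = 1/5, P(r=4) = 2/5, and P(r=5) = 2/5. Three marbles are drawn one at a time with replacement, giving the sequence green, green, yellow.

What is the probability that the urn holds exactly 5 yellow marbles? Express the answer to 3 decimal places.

0.135

For each hypothesis, P(data | H) works out to: P(data | r = 2) = (4/6)(4/6)(2/6) = 4/27; P(data | r = 4) = (2/6)(2/6)(4/6) = 2/27; P(data | r = 5) = (1/6)(1/6)(5/6) = 5/216.
Weighting by the prior gives 1/5 · 4/27 = 4/135, 2/5 · 2/27 = 4/135, 2/5 · 5/216 = 1/108; with total 37/540.
So P(r = 5 | data) = (1/108) / (37/540) = 5/37.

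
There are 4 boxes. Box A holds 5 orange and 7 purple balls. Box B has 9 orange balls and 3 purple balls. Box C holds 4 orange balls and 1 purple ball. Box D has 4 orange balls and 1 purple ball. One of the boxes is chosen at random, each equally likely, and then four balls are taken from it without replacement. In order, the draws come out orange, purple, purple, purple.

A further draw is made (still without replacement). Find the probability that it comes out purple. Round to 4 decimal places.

0.4755

The likelihood of the observed sequence under each hypothesis: P(data | box A) = (5/12)(7/11)(6/10)(5/9) = 0.088384; P(data | box B) = (9/12)(3/11)(2/10)(1/9) = 0.0045455; P(data | box C) = (4/5)(1/4)(0/3) = 0; P(data | box D) = (4/5)(1/4)(0/3) = 0.
The prior-weighted likelihoods are 1/4 · 0.088384 = 0.022096, 1/4 · 0.0045455 = 0.0011364, 1/4 · 0 = 0, 1/4 · 0 = 0; summing to 0.023232.
The posterior is then P(box A | data) = 0.95109, P(box B | data) = 0.048913, P(box C | data) = 0, P(box D | data) = 0.
The predictive probability is P(purple next | data) = (1/2)(0.95109) + (0)(0.048913) = 0.47554.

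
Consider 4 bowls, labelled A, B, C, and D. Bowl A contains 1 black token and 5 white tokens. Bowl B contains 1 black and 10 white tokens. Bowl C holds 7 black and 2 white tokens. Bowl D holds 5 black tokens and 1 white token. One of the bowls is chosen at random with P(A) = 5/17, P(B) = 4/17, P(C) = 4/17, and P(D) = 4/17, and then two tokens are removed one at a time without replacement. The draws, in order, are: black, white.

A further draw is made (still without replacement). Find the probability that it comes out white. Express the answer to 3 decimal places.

For each hypothesis, P(data | H) works out to: P(data | bowl A) = (1/6)(5/5) = 0.16667; P(data | bowl B) = (1/11)(10/10) = 0.090909; P(data | bowl C) = (7/9)(2/8) = 0.19444; P(data | bowl D) = (5/6)(1/5) = 0.16667.
The prior-weighted likelihoods are 5/17 · 0.16667 = 0.04902, 4/17 · 0.090909 = 0.02139, 4/17 · 0.19444 = 0.045752, 4/17 · 0.16667 = 0.039216; these sum to 0.15538.
Dividing through by the total gives posterior P(bowl A | data) = 0.31549, P(bowl B | data) = 0.13767, P(bowl C | data) = 0.29446, P(bowl D | data) = 0.25239.
Averaging over the posterior, P(white next | data) = (1)(0.31549) + (1)(0.13767) + (1/7)(0.29446) + (0)(0.25239) = 0.49522.

0.495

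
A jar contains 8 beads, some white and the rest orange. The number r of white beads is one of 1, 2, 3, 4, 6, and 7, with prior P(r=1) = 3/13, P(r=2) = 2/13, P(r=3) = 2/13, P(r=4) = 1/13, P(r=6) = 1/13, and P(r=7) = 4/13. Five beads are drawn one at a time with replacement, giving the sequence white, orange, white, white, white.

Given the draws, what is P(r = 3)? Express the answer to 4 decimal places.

For each hypothesis, P(data | H) works out to: P(data | r = 1) = (1/8)(7/8)(1/8)(1/8)(1/8) = 0.00021362; P(data | r = 2) = (2/8)(6/8)(2/8)(2/8)(2/8) = 0.0029297; P(data | r = 3) = (3/8)(5/8)(3/8)(3/8)(3/8) = 0.01236; P(data | r = 4) = (4/8)(4/8)(4/8)(4/8)(4/8) = 0.03125; P(data | r = 6) = (6/8)(2/8)(6/8)(6/8)(6/8) = 0.079102; P(data | r = 7) = (7/8)(1/8)(7/8)(7/8)(7/8) = 0.073273.
The prior-weighted likelihoods are 3/13 · 0.00021362 = 4.9298e-05, 2/13 · 0.0029297 = 0.00045072, 2/13 · 0.01236 = 0.0019015, 1/13 · 0.03125 = 0.0024038, 1/13 · 0.079102 = 0.0060847, 4/13 · 0.073273 = 0.022545; with total 0.033436.
So P(r = 3 | data) = (0.0019015) / (0.033436) = 0.05687.

0.0569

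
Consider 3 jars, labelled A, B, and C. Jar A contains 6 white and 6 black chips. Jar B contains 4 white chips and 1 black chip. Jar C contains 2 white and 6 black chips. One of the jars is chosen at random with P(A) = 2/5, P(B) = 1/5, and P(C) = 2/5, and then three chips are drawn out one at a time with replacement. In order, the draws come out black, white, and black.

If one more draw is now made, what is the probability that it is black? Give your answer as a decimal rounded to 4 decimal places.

0.6078

Compute the likelihood of the observed sequence for each case: P(data | jar A) = (6/12)(6/12)(6/12) = 0.125; P(data | jar B) = (1/5)(4/5)(1/5) = 0.032; P(data | jar C) = (6/8)(2/8)(6/8) = 0.14062.
Multiplying each by its prior: 2/5 · 0.125 = 0.05, 1/5 · 0.032 = 0.0064, 2/5 · 0.14062 = 0.05625; these sum to 0.11265.
The posterior is then P(jar A | data) = 0.44385, P(jar B | data) = 0.056813, P(jar C | data) = 0.49933.
So P(black next | data) = Σ P(black next | H) P(H | data) = (1/2)(0.44385) + (1/5)(0.056813) + (3/4)(0.49933) = 0.60779.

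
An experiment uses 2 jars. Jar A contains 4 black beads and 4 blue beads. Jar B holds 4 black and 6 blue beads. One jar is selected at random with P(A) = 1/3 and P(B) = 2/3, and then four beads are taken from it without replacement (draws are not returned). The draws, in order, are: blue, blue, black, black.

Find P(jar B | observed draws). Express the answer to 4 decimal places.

Compute the likelihood of the observed sequence for each case: P(data | jar A) = (4/8)(3/7)(4/6)(3/5) = 3/35; P(data | jar B) = (6/10)(5/9)(4/8)(3/7) = 1/14.
The prior-weighted likelihoods are 1/3 · 3/35 = 1/35, 2/3 · 1/14 = 1/21; these sum to 8/105.
Therefore the posterior P(jar B | data) = (1/21) / (8/105) = 5/8.

0.6250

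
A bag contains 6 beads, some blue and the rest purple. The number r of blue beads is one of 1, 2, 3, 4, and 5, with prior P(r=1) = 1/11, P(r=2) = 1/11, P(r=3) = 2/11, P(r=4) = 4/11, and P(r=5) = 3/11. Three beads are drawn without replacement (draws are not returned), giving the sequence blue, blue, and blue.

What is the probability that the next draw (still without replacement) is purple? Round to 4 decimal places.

The likelihood of the observed sequence under each hypothesis: P(data | r = 1) = (1/6)(0/5) = 0; P(data | r = 2) = (2/6)(1/5)(0/4) = 0; P(data | r = 3) = (3/6)(2/5)(1/4) = 1/20; P(data | r = 4) = (4/6)(3/5)(2/4) = 1/5; P(data | r = 5) = (5/6)(4/5)(3/4) = 1/2.
The prior-weighted likelihoods are 1/11 · 0 = 0, 1/11 · 0 = 0, 2/11 · 1/20 = 1/110, 4/11 · 1/5 = 4/55, 3/11 · 1/2 = 3/22; with total 12/55.
Dividing through by the total gives posterior P(r = 1 | data) = 0, P(r = 2 | data) = 0, P(r = 3 | data) = 1/24, P(r = 4 | data) = 1/3, P(r = 5 | data) = 5/8.
The predictive probability is P(purple next | data) = (1)(1/24) + (2/3)(1/3) + (1/3)(5/8) = 17/36.

0.4722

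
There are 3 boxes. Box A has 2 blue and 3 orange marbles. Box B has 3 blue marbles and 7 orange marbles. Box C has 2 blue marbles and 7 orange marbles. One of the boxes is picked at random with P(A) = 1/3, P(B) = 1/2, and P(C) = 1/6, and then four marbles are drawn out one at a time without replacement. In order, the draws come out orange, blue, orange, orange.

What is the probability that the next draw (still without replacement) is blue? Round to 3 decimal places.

0.494

Compute the likelihood of the observed sequence for each case: P(data | box A) = (3/5)(2/4)(2/3)(1/2) = 0.1; P(data | box B) = (7/10)(3/9)(6/8)(5/7) = 0.125; P(data | box C) = (7/9)(2/8)(6/7)(5/6) = 0.13889.
Weighting by the prior gives 1/3 · 0.1 = 0.033333, 1/2 · 0.125 = 0.0625, 1/6 · 0.13889 = 0.023148; these sum to 0.11898.
Normalising, the posterior is P(box A | data) = 0.28016, P(box B | data) = 0.52529, P(box C | data) = 0.19455.
Averaging over the posterior, P(blue next | data) = (1)(0.28016) + (1/3)(0.52529) + (1/5)(0.19455) = 0.49416.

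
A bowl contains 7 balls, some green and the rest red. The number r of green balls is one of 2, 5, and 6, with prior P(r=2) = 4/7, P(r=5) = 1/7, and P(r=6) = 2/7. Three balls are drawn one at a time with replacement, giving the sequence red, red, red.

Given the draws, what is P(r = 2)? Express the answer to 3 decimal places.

The likelihood of the observed sequence under each hypothesis: P(data | r = 2) = (5/7)(5/7)(5/7) = 0.36443; P(data | r = 5) = (2/7)(2/7)(2/7) = 0.023324; P(data | r = 6) = (1/7)(1/7)(1/7) = 0.0029155.
Multiplying each by its prior: 4/7 · 0.36443 = 0.20825, 1/7 · 0.023324 = 0.0033319, 2/7 · 0.0029155 = 0.00083299; with total 0.21241.
By Bayes' rule, P(r = 2 | data) = (0.20825) / (0.21241) = 0.98039.

0.980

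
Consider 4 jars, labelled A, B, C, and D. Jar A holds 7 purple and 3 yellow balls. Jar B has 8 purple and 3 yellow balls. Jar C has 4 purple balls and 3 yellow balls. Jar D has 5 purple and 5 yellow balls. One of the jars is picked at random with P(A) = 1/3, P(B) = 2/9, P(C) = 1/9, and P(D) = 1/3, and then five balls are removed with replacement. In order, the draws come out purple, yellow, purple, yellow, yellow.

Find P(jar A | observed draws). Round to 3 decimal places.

0.220

Under each hypothesis, the probability of the observed sequence is: P(data | jar A) = (7/10)(3/10)(7/10)(3/10)(3/10) = 0.01323; P(data | jar B) = (8/11)(3/11)(8/11)(3/11)(3/11) = 0.01073; P(data | jar C) = (4/7)(3/7)(4/7)(3/7)(3/7) = 0.025704; P(data | jar D) = (5/10)(5/10)(5/10)(5/10)(5/10) = 0.03125.
Multiplying each by its prior: 1/3 · 0.01323 = 0.00441, 2/9 · 0.01073 = 0.0023843, 1/9 · 0.025704 = 0.002856, 1/3 · 0.03125 = 0.010417; with total 0.020067.
So P(jar A | data) = (0.00441) / (0.020067) = 0.21976.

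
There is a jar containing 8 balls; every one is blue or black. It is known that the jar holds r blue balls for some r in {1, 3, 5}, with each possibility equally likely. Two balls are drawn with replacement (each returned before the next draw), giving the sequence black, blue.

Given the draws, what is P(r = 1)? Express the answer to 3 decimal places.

0.189

Compute the likelihood of the observed sequence for each case: P(data | r = 1) = (7/8)(1/8) = 7/64; P(data | r = 3) = (5/8)(3/8) = 15/64; P(data | r = 5) = (3/8)(5/8) = 15/64.
Multiplying each by its prior: 1/3 · 7/64 = 7/192, 1/3 · 15/64 = 5/64, 1/3 · 15/64 = 5/64; these sum to 37/192.
Therefore the posterior P(r = 1 | data) = (7/192) / (37/192) = 7/37.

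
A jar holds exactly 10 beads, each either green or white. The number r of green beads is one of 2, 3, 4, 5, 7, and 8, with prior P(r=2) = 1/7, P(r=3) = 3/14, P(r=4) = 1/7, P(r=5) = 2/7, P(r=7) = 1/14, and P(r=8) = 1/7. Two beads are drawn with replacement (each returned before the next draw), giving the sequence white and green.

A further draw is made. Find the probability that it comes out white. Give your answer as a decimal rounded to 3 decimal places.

0.545

Compute the likelihood of the observed sequence for each case: P(data | r = 2) = (8/10)(2/10) = 4/25; P(data | r = 3) = (7/10)(3/10) = 21/100; P(data | r = 4) = (6/10)(4/10) = 6/25; P(data | r = 5) = (5/10)(5/10) = 1/4; P(data | r = 7) = (3/10)(7/10) = 21/100; P(data | r = 8) = (2/10)(8/10) = 4/25.
Weighting by the prior gives 1/7 · 4/25 = 4/175, 3/14 · 21/100 = 9/200, 1/7 · 6/25 = 6/175, 2/7 · 1/4 = 1/14, 1/14 · 21/100 = 3/200, 1/7 · 4/25 = 4/175; summing to 37/175.
The posterior is then P(r = 2 | data) = 4/37, P(r = 3 | data) = 63/296, P(r = 4 | data) = 6/37, P(r = 5 | data) = 25/74, P(r = 7 | data) = 21/296, P(r = 8 | data) = 4/37.
The predictive probability is P(white next | data) = (4/5)(4/37) + (7/10)(63/296) + (3/5)(6/37) + (1/2)(25/74) + (3/10)(21/296) + (1/5)(4/37) = 403/740.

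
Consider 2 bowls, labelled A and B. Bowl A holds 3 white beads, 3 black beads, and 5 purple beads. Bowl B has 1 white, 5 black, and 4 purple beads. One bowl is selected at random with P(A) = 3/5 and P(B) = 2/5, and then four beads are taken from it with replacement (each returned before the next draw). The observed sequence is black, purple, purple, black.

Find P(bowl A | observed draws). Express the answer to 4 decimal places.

0.3656

The likelihood of the observed sequence under each hypothesis: P(data | bowl A) = (3/11)(5/11)(5/11)(3/11) = 0.015368; P(data | bowl B) = (5/10)(4/10)(4/10)(5/10) = 0.04.
The prior-weighted likelihoods are 3/5 · 0.015368 = 0.0092207, 2/5 · 0.04 = 0.016; with total 0.025221.
So P(bowl A | data) = (0.0092207) / (0.025221) = 0.3656.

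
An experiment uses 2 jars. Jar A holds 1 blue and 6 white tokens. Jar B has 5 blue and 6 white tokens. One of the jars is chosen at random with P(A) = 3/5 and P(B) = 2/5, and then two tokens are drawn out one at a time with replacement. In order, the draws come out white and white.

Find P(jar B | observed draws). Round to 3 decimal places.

0.213

The likelihood of the observed sequence under each hypothesis: P(data | jar A) = (6/7)(6/7) = 0.73469; P(data | jar B) = (6/11)(6/11) = 0.29752.
The prior-weighted likelihoods are 3/5 · 0.73469 = 0.44082, 2/5 · 0.29752 = 0.11901; summing to 0.55982.
By Bayes' rule, P(jar B | data) = (0.11901) / (0.55982) = 0.21258.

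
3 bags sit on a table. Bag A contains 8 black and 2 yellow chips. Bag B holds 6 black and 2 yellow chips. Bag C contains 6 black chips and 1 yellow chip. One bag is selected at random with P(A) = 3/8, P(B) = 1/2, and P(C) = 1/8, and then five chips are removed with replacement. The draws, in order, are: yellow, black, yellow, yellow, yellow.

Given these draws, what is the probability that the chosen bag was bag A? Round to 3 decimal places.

The likelihood of the observed sequence under each hypothesis: P(data | bag A) = (2/10)(8/10)(2/10)(2/10)(2/10) = 0.00128; P(data | bag B) = (2/8)(6/8)(2/8)(2/8)(2/8) = 0.0029297; P(data | bag C) = (1/7)(6/7)(1/7)(1/7)(1/7) = 0.00035699.
Multiplying each by its prior: 3/8 · 0.00128 = 0.00048, 1/2 · 0.0029297 = 0.0014648, 1/8 · 0.00035699 = 4.4624e-05; with total 0.0019895.
Therefore the posterior P(bag A | data) = (0.00048) / (0.0019895) = 0.24127.

0.241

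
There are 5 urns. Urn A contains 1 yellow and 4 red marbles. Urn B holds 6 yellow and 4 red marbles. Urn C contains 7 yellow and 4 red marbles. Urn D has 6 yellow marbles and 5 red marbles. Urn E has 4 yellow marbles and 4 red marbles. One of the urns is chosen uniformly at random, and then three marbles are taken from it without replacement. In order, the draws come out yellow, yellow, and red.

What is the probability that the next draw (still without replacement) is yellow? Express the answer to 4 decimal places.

The likelihood of the observed sequence under each hypothesis: P(data | urn A) = (1/5)(0/4) = 0; P(data | urn B) = (6/10)(5/9)(4/8) = 0.16667; P(data | urn C) = (7/11)(6/10)(4/9) = 0.1697; P(data | urn D) = (6/11)(5/10)(5/9) = 0.15152; P(data | urn E) = (4/8)(3/7)(4/6) = 0.14286.
Multiplying each by its prior: 1/5 · 0 = 0, 1/5 · 0.16667 = 0.033333, 1/5 · 0.1697 = 0.033939, 1/5 · 0.15152 = 0.030303, 1/5 · 0.14286 = 0.028571; with total 0.12615.
Dividing through by the total gives posterior P(urn A | data) = 0, P(urn B | data) = 0.26424, P(urn C | data) = 0.26905, P(urn D | data) = 0.24022, P(urn E | data) = 0.22649.
The predictive probability is P(yellow next | data) = (4/7)(0.26424) + (5/8)(0.26905) + (1/2)(0.24022) + (2/5)(0.22649) = 0.52986.

0.5299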